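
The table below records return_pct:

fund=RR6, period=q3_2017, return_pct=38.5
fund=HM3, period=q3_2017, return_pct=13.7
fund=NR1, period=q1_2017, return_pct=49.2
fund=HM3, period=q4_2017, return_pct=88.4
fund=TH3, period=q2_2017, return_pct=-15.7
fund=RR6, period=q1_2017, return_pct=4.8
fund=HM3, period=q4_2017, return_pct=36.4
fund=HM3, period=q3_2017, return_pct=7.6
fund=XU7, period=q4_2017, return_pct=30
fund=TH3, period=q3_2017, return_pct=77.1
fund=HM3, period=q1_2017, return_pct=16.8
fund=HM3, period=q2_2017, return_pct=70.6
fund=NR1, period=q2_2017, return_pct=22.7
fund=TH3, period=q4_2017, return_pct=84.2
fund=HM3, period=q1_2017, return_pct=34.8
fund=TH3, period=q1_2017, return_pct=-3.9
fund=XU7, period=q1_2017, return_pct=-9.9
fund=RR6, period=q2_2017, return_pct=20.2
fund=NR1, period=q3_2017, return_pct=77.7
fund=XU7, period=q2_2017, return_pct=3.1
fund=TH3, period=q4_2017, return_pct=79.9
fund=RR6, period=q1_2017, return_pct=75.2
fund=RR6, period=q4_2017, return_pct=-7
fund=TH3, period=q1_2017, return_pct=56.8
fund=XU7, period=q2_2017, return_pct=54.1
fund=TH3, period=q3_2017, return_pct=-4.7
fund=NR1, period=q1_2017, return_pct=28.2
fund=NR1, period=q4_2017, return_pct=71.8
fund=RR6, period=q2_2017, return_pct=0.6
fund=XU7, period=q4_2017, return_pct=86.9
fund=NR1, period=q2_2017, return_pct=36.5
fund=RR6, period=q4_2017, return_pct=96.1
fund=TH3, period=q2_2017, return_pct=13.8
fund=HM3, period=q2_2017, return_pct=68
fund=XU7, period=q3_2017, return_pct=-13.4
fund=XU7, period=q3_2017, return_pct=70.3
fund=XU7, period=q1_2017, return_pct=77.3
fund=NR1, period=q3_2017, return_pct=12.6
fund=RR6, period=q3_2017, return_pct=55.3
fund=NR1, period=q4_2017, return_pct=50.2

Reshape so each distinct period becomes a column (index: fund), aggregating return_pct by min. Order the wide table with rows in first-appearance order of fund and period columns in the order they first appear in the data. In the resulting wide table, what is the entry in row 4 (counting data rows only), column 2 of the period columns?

With rows in first-appearance order of fund, row 4 is fund=TH3. period columns in first-appearance order: q3_2017, q1_2017, q4_2017, q2_2017; column 2 is q1_2017.
Long rows with fund=TH3, period=q1_2017: min(-3.9, 56.8) = -3.9.

-3.9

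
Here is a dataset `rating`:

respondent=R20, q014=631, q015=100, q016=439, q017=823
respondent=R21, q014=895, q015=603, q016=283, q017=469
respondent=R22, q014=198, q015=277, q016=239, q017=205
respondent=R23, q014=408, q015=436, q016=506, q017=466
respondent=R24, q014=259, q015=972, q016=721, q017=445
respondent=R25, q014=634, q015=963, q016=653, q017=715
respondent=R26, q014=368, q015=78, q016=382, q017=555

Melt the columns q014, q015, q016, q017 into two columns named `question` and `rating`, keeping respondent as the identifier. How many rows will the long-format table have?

28

7 respondent values × 4 melted columns = 28 rows.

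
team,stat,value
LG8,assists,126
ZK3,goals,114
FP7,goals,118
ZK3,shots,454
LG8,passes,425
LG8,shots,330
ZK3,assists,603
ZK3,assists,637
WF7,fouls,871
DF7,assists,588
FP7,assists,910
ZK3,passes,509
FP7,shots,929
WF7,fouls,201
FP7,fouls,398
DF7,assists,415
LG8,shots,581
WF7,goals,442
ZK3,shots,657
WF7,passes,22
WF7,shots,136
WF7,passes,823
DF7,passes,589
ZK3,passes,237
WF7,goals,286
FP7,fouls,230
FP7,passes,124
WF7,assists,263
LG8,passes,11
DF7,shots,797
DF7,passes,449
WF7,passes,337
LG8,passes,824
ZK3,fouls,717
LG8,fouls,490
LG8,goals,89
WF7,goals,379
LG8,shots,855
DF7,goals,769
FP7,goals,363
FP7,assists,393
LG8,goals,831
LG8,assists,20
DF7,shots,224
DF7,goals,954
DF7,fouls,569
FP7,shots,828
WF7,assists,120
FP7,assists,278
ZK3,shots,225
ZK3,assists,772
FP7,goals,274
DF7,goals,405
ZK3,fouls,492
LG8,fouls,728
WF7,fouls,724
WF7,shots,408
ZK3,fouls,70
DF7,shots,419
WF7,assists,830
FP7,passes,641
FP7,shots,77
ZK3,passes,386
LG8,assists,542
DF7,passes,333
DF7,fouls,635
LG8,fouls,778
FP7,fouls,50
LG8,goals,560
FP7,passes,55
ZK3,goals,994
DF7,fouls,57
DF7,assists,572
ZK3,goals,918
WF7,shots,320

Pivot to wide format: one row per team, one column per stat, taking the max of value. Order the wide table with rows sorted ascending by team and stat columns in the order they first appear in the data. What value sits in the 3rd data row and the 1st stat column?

With rows sorted ascending by team, row 3 is team=LG8. stat columns in first-appearance order: assists, goals, shots, passes, fouls; column 1 is assists.
Long rows with team=LG8, stat=assists: max(126, 20, 542) = 542.

542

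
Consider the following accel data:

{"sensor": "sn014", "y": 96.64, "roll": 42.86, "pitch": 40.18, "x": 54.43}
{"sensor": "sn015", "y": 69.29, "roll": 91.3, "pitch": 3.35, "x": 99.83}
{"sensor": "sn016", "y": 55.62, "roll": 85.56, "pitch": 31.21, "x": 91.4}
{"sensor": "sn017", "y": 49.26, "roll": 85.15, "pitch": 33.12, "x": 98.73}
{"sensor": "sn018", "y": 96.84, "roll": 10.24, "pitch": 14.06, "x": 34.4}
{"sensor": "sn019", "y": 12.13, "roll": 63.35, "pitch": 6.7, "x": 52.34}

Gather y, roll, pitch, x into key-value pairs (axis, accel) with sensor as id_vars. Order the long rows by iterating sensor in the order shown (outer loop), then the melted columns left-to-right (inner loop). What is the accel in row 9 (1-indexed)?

24 rows total (6 × 4). Row 9: index ⌊(9-1)/4⌋ = 2 into sensor → sn016; (9-1) mod 4 = 0 into the melted columns → y.
So row 9 is (sn016, y, 55.62); accel = 55.62.

55.62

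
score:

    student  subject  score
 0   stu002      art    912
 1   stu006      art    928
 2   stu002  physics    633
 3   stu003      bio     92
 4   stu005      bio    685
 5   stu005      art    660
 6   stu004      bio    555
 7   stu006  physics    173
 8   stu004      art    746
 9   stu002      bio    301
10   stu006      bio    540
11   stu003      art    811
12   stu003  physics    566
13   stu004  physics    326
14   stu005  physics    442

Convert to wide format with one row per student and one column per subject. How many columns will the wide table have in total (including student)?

4

1 column for student plus 3 distinct subject values → 4 columns.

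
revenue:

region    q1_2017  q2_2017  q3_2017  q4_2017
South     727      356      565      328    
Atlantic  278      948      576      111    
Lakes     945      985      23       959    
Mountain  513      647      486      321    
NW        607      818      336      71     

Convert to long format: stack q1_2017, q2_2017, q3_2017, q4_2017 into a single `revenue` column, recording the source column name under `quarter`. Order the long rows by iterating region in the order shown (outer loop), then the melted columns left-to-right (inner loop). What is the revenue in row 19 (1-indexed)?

20 rows total (5 × 4). Row 19: index ⌊(19-1)/4⌋ = 4 into region → NW; (19-1) mod 4 = 2 into the melted columns → q3_2017.
So row 19 is (NW, q3_2017, 336); revenue = 336.

336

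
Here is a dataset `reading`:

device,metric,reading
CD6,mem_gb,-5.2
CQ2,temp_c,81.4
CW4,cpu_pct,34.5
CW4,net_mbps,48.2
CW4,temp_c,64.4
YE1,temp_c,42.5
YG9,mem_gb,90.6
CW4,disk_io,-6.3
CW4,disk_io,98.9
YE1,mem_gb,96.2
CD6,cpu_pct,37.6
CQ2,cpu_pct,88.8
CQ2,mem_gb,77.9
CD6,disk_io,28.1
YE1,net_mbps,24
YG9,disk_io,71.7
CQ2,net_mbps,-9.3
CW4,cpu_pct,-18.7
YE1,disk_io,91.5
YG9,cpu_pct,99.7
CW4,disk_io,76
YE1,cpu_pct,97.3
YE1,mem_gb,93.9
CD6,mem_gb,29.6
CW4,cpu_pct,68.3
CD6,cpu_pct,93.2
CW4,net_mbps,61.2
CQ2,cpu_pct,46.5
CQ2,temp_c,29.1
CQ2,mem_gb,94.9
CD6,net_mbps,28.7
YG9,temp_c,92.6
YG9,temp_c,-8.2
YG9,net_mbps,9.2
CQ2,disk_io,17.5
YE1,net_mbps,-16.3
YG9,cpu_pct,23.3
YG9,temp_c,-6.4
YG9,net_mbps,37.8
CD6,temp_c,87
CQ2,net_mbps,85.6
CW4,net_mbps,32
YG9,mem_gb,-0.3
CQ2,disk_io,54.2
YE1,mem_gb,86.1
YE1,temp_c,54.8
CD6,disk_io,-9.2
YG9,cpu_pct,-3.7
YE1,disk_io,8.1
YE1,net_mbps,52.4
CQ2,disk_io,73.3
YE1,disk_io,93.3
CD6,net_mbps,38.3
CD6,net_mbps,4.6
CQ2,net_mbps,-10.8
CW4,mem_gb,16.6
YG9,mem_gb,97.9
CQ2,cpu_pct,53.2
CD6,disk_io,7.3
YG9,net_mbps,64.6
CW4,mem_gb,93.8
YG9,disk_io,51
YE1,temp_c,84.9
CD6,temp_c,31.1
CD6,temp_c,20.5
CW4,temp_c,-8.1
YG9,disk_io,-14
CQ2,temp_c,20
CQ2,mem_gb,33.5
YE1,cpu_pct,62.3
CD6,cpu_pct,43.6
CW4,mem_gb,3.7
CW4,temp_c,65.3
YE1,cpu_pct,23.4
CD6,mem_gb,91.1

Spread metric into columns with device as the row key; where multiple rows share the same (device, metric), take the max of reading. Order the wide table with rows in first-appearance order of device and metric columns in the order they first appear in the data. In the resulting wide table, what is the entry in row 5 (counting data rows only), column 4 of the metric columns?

With rows in first-appearance order of device, row 5 is device=YG9. metric columns in first-appearance order: mem_gb, temp_c, cpu_pct, net_mbps, disk_io; column 4 is net_mbps.
Long rows with device=YG9, metric=net_mbps: max(9.2, 37.8, 64.6) = 64.6.

64.6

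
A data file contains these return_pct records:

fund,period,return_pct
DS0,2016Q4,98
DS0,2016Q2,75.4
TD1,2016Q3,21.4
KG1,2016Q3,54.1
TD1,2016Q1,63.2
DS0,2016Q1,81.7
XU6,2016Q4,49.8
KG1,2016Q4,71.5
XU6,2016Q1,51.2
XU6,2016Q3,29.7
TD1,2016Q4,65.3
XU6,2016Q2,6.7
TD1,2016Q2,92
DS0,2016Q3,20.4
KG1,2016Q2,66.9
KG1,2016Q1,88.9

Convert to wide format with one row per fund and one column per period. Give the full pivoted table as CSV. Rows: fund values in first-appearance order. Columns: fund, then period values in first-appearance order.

fund,2016Q4,2016Q2,2016Q3,2016Q1
DS0,98,75.4,20.4,81.7
TD1,65.3,92,21.4,63.2
KG1,71.5,66.9,54.1,88.9
XU6,49.8,6.7,29.7,51.2

Columns: fund plus the 4 distinct period values (2016Q4, 2016Q2, 2016Q3, 2016Q1).
For example, row DS0 column 2016Q4 takes return_pct=98 from the long row (DS0, 2016Q4).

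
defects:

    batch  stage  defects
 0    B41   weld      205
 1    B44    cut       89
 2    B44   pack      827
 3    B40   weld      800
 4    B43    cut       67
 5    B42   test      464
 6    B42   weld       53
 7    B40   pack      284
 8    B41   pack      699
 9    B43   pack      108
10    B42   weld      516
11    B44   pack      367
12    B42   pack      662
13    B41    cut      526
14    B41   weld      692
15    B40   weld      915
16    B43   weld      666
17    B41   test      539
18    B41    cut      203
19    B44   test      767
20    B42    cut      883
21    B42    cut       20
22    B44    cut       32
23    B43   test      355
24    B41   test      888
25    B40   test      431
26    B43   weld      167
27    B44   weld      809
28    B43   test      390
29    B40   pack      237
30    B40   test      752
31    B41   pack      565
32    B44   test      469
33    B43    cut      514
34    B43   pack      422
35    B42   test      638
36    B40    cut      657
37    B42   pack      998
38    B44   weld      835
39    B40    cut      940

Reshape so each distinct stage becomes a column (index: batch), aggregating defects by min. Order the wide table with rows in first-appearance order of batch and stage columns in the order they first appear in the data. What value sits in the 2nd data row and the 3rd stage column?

With rows in first-appearance order of batch, row 2 is batch=B44. stage columns in first-appearance order: weld, cut, pack, test; column 3 is pack.
Long rows with batch=B44, stage=pack: min(827, 367) = 367.

367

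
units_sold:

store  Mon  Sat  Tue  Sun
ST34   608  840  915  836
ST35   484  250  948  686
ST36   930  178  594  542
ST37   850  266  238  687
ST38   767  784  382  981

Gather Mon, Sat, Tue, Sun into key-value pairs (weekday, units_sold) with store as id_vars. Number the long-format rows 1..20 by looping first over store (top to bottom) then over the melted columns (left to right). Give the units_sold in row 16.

687

20 rows total (5 × 4). Row 16: index ⌊(16-1)/4⌋ = 3 into store → ST37; (16-1) mod 4 = 3 into the melted columns → Sun.
So row 16 is (ST37, Sun, 687); units_sold = 687.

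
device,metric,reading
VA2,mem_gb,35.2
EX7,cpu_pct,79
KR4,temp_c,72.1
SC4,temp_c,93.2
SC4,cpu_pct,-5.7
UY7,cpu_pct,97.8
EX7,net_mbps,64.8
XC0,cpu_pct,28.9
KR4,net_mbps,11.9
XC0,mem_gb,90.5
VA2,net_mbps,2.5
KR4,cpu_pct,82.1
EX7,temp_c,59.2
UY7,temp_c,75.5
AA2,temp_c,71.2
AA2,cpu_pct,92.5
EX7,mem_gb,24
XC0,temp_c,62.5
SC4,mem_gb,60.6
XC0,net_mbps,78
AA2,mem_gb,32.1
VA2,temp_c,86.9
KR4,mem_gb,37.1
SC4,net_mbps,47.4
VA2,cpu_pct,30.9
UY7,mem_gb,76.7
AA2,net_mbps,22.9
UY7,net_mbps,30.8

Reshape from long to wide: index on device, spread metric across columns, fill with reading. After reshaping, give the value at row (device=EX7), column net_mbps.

64.8

Wide layout: rows indexed by device, columns are the 4 distinct metric values (mem_gb, cpu_pct, temp_c, net_mbps).
Cell (device=EX7, metric=net_mbps) draws from the long row where device=EX7 and metric=net_mbps, which has reading=64.8.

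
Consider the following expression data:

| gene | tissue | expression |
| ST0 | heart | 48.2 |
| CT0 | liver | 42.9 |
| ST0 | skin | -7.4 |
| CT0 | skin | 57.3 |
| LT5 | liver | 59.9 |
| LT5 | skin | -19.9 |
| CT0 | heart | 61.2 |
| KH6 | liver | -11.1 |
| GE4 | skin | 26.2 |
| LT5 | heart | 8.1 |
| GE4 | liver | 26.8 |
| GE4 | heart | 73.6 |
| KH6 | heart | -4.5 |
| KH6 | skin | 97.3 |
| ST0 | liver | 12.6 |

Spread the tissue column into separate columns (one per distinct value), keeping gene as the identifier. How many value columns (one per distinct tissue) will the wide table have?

3 distinct tissue values: liver, skin, heart.

3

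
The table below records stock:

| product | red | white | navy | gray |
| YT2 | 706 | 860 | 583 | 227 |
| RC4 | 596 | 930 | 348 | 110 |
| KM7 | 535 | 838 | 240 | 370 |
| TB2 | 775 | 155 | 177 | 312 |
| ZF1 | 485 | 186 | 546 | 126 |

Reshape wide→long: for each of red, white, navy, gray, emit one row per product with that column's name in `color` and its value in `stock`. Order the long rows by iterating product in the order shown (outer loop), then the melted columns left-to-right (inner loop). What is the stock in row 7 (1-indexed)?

20 rows total (5 × 4). Row 7: index ⌊(7-1)/4⌋ = 1 into product → RC4; (7-1) mod 4 = 2 into the melted columns → navy.
So row 7 is (RC4, navy, 348); stock = 348.

348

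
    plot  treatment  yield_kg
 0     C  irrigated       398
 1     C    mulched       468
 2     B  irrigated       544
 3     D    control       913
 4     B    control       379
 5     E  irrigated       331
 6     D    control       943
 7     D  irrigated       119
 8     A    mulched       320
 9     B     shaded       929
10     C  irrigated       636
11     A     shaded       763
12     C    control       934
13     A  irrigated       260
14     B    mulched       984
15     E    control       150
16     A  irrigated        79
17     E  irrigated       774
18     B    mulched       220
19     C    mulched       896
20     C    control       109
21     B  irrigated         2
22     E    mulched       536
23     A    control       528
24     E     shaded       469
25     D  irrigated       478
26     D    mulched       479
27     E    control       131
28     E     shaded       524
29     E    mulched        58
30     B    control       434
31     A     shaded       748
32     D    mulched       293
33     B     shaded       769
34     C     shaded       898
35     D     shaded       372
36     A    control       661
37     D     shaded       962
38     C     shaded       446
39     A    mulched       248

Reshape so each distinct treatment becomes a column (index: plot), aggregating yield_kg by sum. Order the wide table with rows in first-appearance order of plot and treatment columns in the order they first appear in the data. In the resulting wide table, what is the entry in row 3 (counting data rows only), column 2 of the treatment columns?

With rows in first-appearance order of plot, row 3 is plot=D. treatment columns in first-appearance order: irrigated, mulched, control, shaded; column 2 is mulched.
Long rows with plot=D, treatment=mulched: 479 + 293 = 772.

772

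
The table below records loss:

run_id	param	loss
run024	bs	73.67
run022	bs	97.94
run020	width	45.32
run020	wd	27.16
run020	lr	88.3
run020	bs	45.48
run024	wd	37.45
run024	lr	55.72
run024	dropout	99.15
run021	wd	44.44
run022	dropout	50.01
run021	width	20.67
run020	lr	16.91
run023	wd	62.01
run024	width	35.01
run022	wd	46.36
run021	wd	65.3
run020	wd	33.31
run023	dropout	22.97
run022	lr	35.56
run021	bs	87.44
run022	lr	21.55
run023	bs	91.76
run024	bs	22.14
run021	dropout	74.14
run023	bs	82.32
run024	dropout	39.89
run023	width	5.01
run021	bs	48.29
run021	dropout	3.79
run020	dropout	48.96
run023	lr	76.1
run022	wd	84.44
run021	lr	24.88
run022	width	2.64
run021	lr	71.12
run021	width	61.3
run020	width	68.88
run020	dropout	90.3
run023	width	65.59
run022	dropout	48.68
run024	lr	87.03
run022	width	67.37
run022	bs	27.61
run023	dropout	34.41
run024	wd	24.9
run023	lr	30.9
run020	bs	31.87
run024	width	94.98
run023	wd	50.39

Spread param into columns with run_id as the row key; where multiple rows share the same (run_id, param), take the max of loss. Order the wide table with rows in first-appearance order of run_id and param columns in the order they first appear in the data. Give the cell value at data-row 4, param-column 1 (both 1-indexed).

With rows in first-appearance order of run_id, row 4 is run_id=run021. param columns in first-appearance order: bs, width, wd, lr, dropout; column 1 is bs.
Long rows with run_id=run021, param=bs: max(87.44, 48.29) = 87.44.

87.44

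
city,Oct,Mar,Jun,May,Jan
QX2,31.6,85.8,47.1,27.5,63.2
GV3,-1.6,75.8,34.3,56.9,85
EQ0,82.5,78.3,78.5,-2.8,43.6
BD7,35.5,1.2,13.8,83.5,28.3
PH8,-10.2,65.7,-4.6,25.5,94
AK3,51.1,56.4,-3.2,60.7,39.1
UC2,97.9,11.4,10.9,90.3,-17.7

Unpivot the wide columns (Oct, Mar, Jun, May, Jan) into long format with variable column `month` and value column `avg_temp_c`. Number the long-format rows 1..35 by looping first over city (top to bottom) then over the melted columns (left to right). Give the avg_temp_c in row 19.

83.5

35 rows total (7 × 5). Row 19: index ⌊(19-1)/5⌋ = 3 into city → BD7; (19-1) mod 5 = 3 into the melted columns → May.
So row 19 is (BD7, May, 83.5); avg_temp_c = 83.5.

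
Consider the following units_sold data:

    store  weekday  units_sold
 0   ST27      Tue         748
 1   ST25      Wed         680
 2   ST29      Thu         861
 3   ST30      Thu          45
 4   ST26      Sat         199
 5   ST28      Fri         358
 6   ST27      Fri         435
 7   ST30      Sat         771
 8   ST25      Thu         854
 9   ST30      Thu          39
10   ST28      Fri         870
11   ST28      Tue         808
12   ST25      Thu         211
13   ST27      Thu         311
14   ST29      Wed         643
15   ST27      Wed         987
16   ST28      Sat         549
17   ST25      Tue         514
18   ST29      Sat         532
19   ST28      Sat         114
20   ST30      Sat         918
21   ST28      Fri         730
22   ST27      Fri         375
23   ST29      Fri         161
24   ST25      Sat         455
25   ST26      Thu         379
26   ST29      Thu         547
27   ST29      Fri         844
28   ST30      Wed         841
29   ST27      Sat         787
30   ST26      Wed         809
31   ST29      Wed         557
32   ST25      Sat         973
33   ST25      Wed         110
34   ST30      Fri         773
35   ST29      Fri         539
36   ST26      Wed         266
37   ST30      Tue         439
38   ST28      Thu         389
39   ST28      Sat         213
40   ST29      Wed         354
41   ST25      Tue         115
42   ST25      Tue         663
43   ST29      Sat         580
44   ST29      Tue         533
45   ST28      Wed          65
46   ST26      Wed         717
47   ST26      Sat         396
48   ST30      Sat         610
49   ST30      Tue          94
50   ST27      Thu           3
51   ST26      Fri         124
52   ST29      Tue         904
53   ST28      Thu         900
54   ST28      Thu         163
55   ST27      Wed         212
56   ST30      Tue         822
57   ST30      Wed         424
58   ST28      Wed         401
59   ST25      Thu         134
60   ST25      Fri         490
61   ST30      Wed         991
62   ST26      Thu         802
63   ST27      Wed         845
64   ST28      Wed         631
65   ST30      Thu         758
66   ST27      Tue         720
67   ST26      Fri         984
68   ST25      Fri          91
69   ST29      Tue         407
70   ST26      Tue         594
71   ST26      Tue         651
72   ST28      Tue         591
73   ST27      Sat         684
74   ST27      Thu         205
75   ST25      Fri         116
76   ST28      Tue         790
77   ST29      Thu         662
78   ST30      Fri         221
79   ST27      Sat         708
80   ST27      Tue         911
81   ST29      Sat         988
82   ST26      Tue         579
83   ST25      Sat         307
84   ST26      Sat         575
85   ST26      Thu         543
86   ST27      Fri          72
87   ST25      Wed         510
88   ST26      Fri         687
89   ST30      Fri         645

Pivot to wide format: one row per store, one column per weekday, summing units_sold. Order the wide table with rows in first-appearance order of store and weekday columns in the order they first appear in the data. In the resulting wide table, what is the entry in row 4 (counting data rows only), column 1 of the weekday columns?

1355

With rows in first-appearance order of store, row 4 is store=ST30. weekday columns in first-appearance order: Tue, Wed, Thu, Sat, Fri; column 1 is Tue.
Long rows with store=ST30, weekday=Tue: 439 + 94 + 822 = 1355.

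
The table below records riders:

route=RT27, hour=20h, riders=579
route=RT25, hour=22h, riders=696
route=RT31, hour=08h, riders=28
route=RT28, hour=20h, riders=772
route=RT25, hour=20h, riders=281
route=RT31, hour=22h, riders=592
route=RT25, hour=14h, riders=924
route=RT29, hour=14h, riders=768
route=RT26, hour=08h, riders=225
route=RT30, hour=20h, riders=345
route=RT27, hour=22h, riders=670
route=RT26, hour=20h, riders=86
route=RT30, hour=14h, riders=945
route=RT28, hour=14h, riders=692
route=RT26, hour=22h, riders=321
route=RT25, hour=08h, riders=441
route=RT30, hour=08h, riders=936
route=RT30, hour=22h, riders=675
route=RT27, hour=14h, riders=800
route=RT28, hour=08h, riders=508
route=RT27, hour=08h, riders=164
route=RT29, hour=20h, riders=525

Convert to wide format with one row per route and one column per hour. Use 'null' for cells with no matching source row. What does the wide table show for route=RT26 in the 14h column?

No long-format row has route=RT26 and hour=14h, so the cell is null.

null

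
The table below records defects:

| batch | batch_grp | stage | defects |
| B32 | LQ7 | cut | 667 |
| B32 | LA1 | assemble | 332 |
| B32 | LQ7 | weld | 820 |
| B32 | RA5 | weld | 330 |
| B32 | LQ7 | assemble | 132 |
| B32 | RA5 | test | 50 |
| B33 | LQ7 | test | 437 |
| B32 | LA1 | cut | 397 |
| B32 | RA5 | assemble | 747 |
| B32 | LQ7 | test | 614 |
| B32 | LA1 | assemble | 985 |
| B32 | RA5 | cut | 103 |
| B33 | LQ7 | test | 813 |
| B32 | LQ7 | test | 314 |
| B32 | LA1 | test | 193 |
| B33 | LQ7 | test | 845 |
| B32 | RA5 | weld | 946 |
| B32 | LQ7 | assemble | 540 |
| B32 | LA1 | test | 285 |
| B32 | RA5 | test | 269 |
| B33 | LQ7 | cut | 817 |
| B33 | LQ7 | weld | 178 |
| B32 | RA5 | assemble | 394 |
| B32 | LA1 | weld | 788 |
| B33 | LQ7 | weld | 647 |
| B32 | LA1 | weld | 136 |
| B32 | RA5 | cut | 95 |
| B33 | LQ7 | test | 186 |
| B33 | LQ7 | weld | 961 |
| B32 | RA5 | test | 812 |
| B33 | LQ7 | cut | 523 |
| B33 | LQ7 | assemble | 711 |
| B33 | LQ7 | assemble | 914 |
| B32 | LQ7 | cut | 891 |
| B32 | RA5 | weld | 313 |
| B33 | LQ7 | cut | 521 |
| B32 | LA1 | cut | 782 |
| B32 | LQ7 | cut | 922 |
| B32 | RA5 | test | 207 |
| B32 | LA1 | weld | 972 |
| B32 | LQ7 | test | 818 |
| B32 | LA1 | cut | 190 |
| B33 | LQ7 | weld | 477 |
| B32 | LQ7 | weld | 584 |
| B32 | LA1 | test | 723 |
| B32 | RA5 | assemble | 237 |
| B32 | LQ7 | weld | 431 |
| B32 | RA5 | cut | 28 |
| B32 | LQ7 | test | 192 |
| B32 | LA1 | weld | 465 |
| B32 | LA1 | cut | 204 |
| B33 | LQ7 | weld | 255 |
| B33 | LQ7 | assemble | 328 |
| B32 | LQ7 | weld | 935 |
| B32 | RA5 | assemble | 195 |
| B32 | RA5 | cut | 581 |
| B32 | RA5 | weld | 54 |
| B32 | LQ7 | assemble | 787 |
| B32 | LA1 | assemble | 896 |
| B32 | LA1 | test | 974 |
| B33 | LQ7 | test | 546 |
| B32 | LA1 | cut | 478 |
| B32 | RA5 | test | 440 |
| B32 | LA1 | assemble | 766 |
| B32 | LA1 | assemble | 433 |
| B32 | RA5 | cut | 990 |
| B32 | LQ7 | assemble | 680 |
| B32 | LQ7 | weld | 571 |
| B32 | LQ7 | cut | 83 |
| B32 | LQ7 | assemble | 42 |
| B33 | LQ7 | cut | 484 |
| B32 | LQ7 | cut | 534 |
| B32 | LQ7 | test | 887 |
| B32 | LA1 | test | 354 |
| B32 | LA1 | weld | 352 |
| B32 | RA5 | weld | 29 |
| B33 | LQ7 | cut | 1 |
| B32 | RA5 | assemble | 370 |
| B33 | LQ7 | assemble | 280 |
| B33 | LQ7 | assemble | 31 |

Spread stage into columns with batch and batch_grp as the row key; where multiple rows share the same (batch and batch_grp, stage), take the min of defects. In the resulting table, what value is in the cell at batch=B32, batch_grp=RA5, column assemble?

195

Rows with batch=B32, batch_grp=RA5 and stage=assemble: defects values are 747, 394, 237, 195, 370.
min(747, 394, 237, 195, 370) = 195.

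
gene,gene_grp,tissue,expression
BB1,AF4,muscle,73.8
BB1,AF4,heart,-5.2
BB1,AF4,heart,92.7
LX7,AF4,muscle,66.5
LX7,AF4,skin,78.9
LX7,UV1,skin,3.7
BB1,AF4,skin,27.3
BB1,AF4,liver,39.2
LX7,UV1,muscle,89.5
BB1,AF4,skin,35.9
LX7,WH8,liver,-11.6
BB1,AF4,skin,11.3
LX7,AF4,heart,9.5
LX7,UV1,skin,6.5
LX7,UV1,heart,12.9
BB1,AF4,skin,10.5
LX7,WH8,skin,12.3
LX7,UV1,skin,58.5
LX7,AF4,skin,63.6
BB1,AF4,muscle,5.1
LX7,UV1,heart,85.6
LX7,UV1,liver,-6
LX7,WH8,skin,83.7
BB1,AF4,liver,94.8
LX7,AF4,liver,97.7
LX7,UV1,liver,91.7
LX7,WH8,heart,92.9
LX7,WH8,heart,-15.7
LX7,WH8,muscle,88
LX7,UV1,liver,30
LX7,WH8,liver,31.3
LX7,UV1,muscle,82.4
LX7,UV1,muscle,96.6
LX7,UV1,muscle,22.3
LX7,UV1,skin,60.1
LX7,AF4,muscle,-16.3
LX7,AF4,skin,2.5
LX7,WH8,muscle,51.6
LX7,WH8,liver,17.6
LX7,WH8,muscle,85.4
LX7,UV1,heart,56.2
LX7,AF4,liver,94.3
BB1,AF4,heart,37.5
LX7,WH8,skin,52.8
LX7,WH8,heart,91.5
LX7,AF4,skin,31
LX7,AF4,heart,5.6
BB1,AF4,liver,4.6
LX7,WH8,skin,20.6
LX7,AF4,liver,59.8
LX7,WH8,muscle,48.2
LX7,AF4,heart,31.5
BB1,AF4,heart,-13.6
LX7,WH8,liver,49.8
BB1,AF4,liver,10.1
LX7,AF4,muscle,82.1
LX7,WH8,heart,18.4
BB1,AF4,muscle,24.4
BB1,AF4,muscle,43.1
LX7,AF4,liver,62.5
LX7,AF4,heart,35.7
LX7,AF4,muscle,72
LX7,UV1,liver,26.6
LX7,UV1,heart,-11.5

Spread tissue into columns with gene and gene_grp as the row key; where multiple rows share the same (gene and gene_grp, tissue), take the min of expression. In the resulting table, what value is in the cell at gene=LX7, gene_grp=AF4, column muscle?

-16.3

Rows with gene=LX7, gene_grp=AF4 and tissue=muscle: expression values are 66.5, -16.3, 82.1, 72.
min(66.5, -16.3, 82.1, 72) = -16.3.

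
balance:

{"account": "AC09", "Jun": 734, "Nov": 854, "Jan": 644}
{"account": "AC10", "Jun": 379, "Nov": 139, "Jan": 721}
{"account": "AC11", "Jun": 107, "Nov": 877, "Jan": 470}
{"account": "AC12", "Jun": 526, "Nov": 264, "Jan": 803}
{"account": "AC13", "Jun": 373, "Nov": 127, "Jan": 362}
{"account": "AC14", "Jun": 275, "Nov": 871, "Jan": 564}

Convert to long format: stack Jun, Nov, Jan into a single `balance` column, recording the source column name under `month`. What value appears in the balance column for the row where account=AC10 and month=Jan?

721

Unpivoting turns each (account, wide-column) pair into one long row.
The wide cell at row AC10, column Jan holds 721, so the long row (AC10, Jan) has balance=721.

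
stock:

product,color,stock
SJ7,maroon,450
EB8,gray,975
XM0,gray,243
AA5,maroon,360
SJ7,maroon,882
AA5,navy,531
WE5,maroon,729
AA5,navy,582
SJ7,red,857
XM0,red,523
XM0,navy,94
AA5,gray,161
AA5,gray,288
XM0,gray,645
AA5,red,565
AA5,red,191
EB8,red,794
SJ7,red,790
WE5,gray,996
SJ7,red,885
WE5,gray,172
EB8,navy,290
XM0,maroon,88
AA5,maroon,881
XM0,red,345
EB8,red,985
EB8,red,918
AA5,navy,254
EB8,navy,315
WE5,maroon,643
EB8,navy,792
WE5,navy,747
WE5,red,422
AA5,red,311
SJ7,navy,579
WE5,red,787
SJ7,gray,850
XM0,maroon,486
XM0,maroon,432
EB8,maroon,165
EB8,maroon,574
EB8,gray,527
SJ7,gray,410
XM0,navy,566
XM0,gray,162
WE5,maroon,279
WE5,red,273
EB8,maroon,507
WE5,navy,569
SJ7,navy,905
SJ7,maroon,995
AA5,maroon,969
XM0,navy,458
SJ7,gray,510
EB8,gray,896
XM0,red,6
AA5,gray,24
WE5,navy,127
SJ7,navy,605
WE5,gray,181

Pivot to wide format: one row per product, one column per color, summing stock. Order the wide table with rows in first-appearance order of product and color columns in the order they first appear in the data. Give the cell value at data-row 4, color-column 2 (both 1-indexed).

With rows in first-appearance order of product, row 4 is product=AA5. color columns in first-appearance order: maroon, gray, navy, red; column 2 is gray.
Long rows with product=AA5, color=gray: 161 + 288 + 24 = 473.

473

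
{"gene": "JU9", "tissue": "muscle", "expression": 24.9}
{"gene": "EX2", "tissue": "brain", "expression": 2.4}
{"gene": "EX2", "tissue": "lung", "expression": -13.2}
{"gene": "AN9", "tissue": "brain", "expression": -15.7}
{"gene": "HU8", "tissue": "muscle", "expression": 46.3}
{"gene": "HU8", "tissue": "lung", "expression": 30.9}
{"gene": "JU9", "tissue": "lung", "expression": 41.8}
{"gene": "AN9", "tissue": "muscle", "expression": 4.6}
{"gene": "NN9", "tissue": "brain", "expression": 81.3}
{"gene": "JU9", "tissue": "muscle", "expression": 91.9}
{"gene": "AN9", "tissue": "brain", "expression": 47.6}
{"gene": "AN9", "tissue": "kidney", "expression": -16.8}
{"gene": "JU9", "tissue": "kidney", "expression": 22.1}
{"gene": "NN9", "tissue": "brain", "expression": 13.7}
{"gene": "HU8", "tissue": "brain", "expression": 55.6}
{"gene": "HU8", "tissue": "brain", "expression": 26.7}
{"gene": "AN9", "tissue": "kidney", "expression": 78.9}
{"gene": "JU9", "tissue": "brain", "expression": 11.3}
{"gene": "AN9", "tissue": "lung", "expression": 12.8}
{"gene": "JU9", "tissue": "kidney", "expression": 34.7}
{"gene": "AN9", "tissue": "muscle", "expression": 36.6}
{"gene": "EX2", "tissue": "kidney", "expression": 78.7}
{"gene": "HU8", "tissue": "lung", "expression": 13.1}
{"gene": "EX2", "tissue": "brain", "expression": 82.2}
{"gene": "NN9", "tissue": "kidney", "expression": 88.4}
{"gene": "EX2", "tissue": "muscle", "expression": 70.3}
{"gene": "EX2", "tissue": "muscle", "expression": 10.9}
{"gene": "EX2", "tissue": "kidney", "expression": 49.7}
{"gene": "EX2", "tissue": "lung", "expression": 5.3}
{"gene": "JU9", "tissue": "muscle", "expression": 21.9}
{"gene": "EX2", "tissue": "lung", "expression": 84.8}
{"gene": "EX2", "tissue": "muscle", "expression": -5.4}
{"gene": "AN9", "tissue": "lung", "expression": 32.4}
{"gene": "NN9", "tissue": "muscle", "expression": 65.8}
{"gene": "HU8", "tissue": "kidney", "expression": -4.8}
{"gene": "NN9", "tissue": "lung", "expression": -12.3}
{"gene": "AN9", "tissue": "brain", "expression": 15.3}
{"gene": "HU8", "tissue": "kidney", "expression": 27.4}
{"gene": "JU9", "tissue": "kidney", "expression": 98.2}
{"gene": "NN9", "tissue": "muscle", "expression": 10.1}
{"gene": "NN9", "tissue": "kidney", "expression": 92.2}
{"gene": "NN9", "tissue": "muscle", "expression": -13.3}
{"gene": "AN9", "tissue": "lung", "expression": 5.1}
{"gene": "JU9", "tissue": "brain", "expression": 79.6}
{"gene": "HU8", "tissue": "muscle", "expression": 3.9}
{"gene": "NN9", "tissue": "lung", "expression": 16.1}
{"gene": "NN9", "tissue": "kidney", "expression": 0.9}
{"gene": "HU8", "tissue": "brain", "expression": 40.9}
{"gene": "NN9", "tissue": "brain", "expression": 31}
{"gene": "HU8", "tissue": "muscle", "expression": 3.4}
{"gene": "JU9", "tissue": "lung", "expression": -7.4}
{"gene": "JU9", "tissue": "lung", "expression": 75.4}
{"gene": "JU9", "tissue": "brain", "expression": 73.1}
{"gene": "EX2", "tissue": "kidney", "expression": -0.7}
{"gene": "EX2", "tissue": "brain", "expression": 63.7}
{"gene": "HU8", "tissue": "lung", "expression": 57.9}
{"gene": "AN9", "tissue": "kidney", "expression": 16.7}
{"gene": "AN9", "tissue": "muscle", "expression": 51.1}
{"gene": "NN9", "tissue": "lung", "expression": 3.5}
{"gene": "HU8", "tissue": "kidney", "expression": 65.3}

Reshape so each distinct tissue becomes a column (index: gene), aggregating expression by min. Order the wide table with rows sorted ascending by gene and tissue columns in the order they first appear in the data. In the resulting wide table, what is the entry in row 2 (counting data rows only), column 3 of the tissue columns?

-13.2

With rows sorted ascending by gene, row 2 is gene=EX2. tissue columns in first-appearance order: muscle, brain, lung, kidney; column 3 is lung.
Long rows with gene=EX2, tissue=lung: min(-13.2, 5.3, 84.8) = -13.2.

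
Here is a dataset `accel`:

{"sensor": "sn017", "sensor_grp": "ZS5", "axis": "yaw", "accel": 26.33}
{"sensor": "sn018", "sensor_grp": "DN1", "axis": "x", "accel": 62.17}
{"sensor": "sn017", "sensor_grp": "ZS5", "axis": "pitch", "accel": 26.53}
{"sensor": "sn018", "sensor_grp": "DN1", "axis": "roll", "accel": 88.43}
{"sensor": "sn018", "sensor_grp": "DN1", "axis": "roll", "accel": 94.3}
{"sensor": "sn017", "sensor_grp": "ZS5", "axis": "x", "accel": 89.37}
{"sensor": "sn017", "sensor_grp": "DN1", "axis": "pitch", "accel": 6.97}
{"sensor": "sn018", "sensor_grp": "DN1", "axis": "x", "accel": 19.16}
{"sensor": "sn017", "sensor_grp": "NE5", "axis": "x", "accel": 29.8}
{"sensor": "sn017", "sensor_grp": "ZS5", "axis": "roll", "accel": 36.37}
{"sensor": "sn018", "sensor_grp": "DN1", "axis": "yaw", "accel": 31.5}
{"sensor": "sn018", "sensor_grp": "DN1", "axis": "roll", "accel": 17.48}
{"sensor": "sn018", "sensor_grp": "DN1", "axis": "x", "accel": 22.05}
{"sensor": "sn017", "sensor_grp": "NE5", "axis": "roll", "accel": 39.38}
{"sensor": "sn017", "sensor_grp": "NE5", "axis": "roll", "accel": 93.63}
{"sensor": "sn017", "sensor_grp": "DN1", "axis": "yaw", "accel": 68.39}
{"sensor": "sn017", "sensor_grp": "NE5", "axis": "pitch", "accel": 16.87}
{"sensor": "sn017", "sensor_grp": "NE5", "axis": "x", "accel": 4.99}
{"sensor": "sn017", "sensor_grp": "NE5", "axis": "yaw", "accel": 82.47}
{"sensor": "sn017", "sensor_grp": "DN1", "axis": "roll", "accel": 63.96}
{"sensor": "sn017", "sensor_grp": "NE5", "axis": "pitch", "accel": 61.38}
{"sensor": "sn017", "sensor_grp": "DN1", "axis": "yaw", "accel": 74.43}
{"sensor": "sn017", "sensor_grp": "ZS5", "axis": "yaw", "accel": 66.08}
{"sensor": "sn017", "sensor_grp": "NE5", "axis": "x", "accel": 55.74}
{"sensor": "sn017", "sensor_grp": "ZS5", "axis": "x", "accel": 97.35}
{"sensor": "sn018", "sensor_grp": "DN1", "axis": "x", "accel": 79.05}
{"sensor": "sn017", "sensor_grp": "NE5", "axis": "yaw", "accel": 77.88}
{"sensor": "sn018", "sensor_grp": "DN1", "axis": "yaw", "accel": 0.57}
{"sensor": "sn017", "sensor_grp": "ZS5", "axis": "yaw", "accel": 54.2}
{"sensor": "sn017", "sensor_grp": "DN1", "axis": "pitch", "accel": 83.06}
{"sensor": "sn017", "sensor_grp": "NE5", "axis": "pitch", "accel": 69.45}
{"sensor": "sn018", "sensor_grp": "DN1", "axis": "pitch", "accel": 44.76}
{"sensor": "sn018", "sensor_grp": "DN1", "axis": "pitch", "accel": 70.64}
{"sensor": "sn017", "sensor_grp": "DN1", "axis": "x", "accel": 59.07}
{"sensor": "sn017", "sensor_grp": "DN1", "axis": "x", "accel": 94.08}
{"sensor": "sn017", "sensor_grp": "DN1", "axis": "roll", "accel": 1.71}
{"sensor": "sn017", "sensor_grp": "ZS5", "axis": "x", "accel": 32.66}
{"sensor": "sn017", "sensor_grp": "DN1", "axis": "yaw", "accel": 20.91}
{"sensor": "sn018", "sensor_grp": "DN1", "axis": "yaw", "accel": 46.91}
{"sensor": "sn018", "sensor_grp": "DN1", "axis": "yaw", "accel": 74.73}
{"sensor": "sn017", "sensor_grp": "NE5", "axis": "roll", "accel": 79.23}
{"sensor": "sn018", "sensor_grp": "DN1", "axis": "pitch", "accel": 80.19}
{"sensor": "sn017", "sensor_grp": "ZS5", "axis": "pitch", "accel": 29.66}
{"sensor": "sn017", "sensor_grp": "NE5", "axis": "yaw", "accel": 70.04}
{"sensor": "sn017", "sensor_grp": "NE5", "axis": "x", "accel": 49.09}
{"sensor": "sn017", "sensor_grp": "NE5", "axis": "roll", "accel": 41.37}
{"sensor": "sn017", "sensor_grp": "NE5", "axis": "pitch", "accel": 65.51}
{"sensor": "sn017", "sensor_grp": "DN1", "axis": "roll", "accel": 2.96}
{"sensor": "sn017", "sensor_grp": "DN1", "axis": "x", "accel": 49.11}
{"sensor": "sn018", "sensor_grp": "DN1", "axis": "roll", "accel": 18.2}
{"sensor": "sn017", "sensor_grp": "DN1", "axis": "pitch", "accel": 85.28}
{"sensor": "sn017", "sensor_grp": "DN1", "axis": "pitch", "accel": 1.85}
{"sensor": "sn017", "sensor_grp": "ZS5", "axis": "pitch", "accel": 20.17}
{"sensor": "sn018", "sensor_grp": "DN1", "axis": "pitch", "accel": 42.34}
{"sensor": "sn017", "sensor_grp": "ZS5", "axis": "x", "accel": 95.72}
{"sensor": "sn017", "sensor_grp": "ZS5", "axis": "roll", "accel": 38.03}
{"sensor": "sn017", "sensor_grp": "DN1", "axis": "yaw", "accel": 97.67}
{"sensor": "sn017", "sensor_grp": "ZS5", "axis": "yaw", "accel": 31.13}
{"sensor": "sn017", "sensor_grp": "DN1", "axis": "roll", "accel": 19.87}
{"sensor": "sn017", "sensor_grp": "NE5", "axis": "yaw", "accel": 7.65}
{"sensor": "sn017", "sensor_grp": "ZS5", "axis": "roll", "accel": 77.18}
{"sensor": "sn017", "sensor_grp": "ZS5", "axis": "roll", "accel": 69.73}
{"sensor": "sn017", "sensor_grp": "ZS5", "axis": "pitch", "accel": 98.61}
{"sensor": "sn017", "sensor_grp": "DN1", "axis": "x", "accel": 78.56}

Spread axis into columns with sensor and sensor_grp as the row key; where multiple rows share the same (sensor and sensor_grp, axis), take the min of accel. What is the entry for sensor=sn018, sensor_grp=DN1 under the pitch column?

Rows with sensor=sn018, sensor_grp=DN1 and axis=pitch: accel values are 44.76, 70.64, 80.19, 42.34.
min(44.76, 70.64, 80.19, 42.34) = 42.34.

42.34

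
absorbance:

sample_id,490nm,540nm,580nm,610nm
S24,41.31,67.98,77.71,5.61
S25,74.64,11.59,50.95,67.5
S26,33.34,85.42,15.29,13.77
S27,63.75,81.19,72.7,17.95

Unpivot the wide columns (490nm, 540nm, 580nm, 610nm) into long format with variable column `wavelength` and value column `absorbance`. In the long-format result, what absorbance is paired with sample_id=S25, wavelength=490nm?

Unpivoting turns each (sample_id, wide-column) pair into one long row.
The wide cell at row S25, column 490nm holds 74.64, so the long row (S25, 490nm) has absorbance=74.64.

74.64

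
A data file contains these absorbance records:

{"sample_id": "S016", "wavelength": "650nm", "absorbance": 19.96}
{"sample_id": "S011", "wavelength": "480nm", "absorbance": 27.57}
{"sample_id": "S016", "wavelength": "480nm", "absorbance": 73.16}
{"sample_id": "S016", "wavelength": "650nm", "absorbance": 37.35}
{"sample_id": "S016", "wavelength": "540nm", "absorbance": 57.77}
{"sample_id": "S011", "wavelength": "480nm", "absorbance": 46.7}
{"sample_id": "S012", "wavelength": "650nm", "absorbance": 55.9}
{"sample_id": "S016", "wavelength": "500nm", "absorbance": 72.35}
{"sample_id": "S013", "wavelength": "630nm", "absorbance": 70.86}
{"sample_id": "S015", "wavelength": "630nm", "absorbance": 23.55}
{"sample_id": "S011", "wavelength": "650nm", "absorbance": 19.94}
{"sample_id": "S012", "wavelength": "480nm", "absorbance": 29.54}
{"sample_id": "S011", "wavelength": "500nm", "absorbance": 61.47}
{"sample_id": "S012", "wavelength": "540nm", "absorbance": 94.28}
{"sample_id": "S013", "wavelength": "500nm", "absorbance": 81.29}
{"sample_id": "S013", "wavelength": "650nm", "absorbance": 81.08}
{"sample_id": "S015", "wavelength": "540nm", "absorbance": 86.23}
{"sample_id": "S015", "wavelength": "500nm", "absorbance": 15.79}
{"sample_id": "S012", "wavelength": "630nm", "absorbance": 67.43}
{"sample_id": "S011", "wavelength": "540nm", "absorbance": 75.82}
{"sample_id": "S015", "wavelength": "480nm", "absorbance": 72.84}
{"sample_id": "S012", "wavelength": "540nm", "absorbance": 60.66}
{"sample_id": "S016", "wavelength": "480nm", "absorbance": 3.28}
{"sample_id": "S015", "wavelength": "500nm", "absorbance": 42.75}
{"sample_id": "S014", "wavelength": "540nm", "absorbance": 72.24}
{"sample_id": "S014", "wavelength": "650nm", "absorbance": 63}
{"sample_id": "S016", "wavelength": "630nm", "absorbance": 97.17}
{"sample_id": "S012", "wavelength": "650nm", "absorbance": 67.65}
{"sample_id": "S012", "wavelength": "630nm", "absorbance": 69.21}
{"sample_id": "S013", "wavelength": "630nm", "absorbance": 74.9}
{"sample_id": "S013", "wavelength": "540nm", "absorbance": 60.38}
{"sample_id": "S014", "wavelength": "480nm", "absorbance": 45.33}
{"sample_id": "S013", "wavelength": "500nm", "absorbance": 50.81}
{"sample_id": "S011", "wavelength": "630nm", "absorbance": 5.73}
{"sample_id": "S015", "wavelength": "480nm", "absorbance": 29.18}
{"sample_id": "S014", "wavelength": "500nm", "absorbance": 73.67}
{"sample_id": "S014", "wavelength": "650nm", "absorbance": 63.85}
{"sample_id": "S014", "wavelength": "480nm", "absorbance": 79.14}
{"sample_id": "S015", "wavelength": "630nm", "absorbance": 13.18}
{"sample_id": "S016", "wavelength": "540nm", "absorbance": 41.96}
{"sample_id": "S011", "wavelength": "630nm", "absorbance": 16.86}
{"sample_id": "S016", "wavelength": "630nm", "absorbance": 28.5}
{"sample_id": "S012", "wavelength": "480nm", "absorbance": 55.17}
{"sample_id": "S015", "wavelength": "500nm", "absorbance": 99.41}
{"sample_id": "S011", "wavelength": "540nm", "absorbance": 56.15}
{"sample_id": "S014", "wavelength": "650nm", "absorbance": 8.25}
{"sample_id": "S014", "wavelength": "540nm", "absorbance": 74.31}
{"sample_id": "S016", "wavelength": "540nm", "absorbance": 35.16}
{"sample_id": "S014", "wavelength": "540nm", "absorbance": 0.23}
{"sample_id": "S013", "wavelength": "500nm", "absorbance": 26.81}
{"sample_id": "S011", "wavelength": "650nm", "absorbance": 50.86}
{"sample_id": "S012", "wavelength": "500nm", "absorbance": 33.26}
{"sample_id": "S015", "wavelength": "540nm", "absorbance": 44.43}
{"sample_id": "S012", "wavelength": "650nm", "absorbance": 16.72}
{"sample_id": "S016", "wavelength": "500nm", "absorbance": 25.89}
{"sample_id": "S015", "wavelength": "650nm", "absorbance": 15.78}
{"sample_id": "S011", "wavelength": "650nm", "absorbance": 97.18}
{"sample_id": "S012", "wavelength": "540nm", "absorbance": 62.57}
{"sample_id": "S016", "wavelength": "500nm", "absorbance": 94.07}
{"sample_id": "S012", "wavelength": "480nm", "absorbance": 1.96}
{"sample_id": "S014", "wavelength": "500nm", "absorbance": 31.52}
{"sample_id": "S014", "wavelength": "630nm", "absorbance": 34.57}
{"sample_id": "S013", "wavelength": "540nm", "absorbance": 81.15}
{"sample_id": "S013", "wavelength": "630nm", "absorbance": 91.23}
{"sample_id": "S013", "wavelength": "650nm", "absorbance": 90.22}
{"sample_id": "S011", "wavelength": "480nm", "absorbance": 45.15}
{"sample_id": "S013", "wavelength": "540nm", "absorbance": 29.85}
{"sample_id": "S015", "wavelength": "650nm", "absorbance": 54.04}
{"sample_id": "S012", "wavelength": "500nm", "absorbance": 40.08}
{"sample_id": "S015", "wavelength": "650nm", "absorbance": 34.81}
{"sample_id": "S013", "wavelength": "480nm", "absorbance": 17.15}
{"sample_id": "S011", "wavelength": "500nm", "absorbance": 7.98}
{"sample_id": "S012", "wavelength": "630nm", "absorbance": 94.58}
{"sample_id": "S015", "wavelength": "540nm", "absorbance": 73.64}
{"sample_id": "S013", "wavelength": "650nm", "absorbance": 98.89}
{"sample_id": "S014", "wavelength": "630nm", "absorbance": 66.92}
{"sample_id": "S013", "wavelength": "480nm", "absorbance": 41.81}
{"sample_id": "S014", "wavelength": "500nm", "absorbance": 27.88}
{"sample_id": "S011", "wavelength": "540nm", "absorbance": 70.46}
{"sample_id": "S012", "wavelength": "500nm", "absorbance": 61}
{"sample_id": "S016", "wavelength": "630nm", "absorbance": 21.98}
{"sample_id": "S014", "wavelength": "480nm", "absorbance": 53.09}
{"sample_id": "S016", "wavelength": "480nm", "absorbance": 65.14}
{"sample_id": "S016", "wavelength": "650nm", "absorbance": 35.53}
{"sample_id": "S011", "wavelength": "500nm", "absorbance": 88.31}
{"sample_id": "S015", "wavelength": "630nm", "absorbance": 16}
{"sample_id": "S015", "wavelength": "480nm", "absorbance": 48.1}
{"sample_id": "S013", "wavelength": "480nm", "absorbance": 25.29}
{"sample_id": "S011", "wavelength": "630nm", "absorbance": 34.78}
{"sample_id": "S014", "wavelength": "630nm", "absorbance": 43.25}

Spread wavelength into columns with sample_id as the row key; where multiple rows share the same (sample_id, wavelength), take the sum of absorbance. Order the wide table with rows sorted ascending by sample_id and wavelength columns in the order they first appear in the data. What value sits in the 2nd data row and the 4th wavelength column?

134.34

With rows sorted ascending by sample_id, row 2 is sample_id=S012. wavelength columns in first-appearance order: 650nm, 480nm, 540nm, 500nm, 630nm; column 4 is 500nm.
Long rows with sample_id=S012, wavelength=500nm: 33.26 + 40.08 + 61 = 134.34.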